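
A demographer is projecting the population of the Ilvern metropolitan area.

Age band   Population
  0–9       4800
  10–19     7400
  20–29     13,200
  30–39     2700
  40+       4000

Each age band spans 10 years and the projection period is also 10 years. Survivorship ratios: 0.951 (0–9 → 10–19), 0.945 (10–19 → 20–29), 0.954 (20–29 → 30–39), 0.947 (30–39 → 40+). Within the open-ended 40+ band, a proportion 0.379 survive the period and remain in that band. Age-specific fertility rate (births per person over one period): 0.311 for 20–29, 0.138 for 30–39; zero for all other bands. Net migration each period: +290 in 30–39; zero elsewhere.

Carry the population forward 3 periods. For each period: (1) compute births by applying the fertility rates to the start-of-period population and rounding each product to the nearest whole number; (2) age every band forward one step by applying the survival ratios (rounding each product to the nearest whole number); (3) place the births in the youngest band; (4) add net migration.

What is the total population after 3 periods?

Period 1.
Births: 13200 × 0.311 = 4105, 2700 × 0.138 = 373 ⇒ total 4478
10–19: 4800 × 0.951 = 4565
20–29: 7400 × 0.945 = 6993
30–39: 13200 × 0.954 = 12593
40+: 2700 × 0.947 + 4000 × 0.379 = 2557 + 1516 = 4073
Net migration: 30–39 + 290 → 12883
End of period: [4478, 4565, 6993, 12883, 4073]
Period 2.
Births: 6993 × 0.311 = 2175, 12883 × 0.138 = 1778 ⇒ total 3953
10–19: 4478 × 0.951 = 4259
20–29: 4565 × 0.945 = 4314
30–39: 6993 × 0.954 = 6671
40+: 12883 × 0.947 + 4073 × 0.379 = 12200 + 1544 = 13744
Net migration: 30–39 + 290 → 6961
End of period: [3953, 4259, 4314, 6961, 13744]
Period 3.
Births: 4314 × 0.311 = 1342, 6961 × 0.138 = 961 ⇒ total 2303
10–19: 3953 × 0.951 = 3759
20–29: 4259 × 0.945 = 4025
30–39: 4314 × 0.954 = 4116
40+: 6961 × 0.947 + 13744 × 0.379 = 6592 + 5209 = 11801
Net migration: 30–39 + 290 → 4406
End of period: [2303, 3759, 4025, 4406, 11801]
Total after period 3: 2303 + 3759 + 4025 + 4406 + 11801 = 26294

26294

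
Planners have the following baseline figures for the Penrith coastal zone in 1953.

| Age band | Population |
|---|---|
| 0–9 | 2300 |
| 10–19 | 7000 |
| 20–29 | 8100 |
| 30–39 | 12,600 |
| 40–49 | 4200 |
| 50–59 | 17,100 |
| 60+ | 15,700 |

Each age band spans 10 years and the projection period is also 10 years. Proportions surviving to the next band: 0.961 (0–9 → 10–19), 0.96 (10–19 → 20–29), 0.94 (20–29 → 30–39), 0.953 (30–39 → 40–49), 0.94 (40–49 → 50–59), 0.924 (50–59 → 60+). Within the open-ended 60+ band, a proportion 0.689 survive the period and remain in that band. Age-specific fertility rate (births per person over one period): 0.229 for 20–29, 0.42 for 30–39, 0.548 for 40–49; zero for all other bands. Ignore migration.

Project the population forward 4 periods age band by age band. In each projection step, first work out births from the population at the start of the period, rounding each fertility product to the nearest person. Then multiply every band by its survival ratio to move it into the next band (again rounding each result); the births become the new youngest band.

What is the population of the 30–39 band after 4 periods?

[period 1]
Births: 8100 × 0.229 = 1855, 12600 × 0.42 = 5292, 4200 × 0.548 = 2302 → total 9449
10–19: 2300 × 0.961 = 2210
20–29: 7000 × 0.96 = 6720
30–39: 8100 × 0.94 = 7614
40–49: 12600 × 0.953 = 12008
50–59: 4200 × 0.94 = 3948
60+: 17100 × 0.924 + 15700 × 0.689 = 15800 + 10817 = 26617
Population now: 0–9=9449, 10–19=2210, 20–29=6720, 30–39=7614, 40–49=12008, 50–59=3948, 60+=26617
[period 2]
Births: 6720 × 0.229 = 1539, 7614 × 0.42 = 3198, 12008 × 0.548 = 6580 → total 11317
10–19: 9449 × 0.961 = 9080
20–29: 2210 × 0.96 = 2122
30–39: 6720 × 0.94 = 6317
40–49: 7614 × 0.953 = 7256
50–59: 12008 × 0.94 = 11288
60+: 3948 × 0.924 + 26617 × 0.689 = 3648 + 18339 = 21987
Population now: 0–9=11317, 10–19=9080, 20–29=2122, 30–39=6317, 40–49=7256, 50–59=11288, 60+=21987
[period 3]
Births: 2122 × 0.229 = 486, 6317 × 0.42 = 2653, 7256 × 0.548 = 3976 → total 7115
10–19: 11317 × 0.961 = 10876
20–29: 9080 × 0.96 = 8717
30–39: 2122 × 0.94 = 1995
40–49: 6317 × 0.953 = 6020
50–59: 7256 × 0.94 = 6821
60+: 11288 × 0.924 + 21987 × 0.689 = 10430 + 15149 = 25579
Population now: 0–9=7115, 10–19=10876, 20–29=8717, 30–39=1995, 40–49=6020, 50–59=6821, 60+=25579
[period 4]
Births: 8717 × 0.229 = 1996, 1995 × 0.42 = 838, 6020 × 0.548 = 3299 → total 6133
10–19: 7115 × 0.961 = 6838
20–29: 10876 × 0.96 = 10441
30–39: 8717 × 0.94 = 8194
40–49: 1995 × 0.953 = 1901
50–59: 6020 × 0.94 = 5659
60+: 6821 × 0.924 + 25579 × 0.689 = 6303 + 17624 = 23927
Population now: 0–9=6133, 10–19=6838, 20–29=10441, 30–39=8194, 40–49=1901, 50–59=5659, 60+=23927

8194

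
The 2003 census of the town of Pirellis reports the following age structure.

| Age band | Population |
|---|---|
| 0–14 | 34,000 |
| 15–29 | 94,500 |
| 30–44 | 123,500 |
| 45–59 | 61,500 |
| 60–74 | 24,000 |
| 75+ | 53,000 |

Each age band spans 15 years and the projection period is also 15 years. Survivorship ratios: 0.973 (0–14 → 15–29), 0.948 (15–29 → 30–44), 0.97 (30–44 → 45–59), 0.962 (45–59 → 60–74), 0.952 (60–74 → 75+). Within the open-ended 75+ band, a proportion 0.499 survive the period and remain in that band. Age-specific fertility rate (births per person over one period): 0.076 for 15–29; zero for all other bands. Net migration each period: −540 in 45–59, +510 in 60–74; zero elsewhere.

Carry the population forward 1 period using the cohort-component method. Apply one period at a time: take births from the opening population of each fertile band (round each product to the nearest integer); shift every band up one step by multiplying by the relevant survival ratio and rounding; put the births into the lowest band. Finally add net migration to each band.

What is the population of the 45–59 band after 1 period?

Numbering the bands 1..6 from youngest to oldest:
After projecting period 1:
Births: 94500 × 0.076 = 7182
Band 2: 34000 × 0.973 = 33082
Band 3: 94500 × 0.948 = 89586
Band 4: 123500 × 0.97 = 119795
Band 5: 61500 × 0.962 = 59163
Band 6: 24000 × 0.952 + 53000 × 0.499 = 22848 + 26447 = 49295
Net migration: Band 4 − 540 → 119255; Band 5 + 510 → 59673
Giving 7182 / 33082 / 89586 / 119255 / 59673 / 49295.

119255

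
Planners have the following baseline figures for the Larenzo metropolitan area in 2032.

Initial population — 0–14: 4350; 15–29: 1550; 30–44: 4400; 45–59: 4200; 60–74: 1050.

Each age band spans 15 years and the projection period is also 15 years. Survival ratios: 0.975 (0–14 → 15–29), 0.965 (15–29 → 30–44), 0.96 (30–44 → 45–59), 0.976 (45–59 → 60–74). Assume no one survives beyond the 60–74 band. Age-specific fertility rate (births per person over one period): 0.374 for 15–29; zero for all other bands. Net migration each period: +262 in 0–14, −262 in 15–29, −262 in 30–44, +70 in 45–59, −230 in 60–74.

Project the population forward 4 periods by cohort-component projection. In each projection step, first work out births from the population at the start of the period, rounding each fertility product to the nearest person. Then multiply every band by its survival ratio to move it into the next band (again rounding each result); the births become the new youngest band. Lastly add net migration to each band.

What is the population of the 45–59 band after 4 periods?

336

Call the groups 1 to 5, youngest first.
— Period 1 —
Births: 1550 × 0.374 = 580
Group 2: 4350 × 0.975 = 4241
Group 3: 1550 × 0.965 = 1496
Group 4: 4400 × 0.96 = 4224
Group 5: 4200 × 0.976 = 4099
Net migration: Group 1 + 262 → 842; Group 2 − 262 → 3979; Group 3 − 262 → 1234; Group 4 + 70 → 4294; Group 5 − 230 → 3869
End of period: [842, 3979, 1234, 4294, 3869]
— Period 2 —
Births: 3979 × 0.374 = 1488
Group 2: 842 × 0.975 = 821
Group 3: 3979 × 0.965 = 3840
Group 4: 1234 × 0.96 = 1185
Group 5: 4294 × 0.976 = 4191
Net migration: Group 1 + 262 → 1750; Group 2 − 262 → 559; Group 3 − 262 → 3578; Group 4 + 70 → 1255; Group 5 − 230 → 3961
End of period: [1750, 559, 3578, 1255, 3961]
— Period 3 —
Births: 559 × 0.374 = 209
Group 2: 1750 × 0.975 = 1706
Group 3: 559 × 0.965 = 539
Group 4: 3578 × 0.96 = 3435
Group 5: 1255 × 0.976 = 1225
Net migration: Group 1 + 262 → 471; Group 2 − 262 → 1444; Group 3 − 262 → 277; Group 4 + 70 → 3505; Group 5 − 230 → 995
End of period: [471, 1444, 277, 3505, 995]
— Period 4 —
Births: 1444 × 0.374 = 540
Group 2: 471 × 0.975 = 459
Group 3: 1444 × 0.965 = 1393
Group 4: 277 × 0.96 = 266
Group 5: 3505 × 0.976 = 3421
Net migration: Group 1 + 262 → 802; Group 2 − 262 → 197; Group 3 − 262 → 1131; Group 4 + 70 → 336; Group 5 − 230 → 3191
End of period: [802, 197, 1131, 336, 3191]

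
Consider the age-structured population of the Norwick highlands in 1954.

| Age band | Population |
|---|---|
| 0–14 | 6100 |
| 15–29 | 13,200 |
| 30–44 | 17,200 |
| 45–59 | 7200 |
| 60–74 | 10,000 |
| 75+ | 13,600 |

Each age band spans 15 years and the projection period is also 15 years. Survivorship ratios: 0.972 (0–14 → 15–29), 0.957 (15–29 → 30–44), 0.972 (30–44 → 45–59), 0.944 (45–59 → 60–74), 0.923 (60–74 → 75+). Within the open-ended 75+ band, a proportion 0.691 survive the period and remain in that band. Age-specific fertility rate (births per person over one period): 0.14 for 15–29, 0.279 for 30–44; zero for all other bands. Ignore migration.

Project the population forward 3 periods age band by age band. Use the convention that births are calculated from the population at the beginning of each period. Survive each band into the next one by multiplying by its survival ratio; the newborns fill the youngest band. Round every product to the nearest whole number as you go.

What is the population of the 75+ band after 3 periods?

[period 1]
Births: 13200 × 0.14 = 1848 ; 17200 × 0.279 = 4799 — total 6647
15–29: 6100 × 0.972 = 5929
30–44: 13200 × 0.957 = 12632
45–59: 17200 × 0.972 = 16718
60–74: 7200 × 0.944 = 6797
75+: 10000 × 0.923 + 13600 × 0.691 = 9230 + 9398 = 18628
End of period: [6647, 5929, 12632, 16718, 6797, 18628]
[period 2]
Births: 5929 × 0.14 = 830 ; 12632 × 0.279 = 3524 — total 4354
15–29: 6647 × 0.972 = 6461
30–44: 5929 × 0.957 = 5674
45–59: 12632 × 0.972 = 12278
60–74: 16718 × 0.944 = 15782
75+: 6797 × 0.923 + 18628 × 0.691 = 6274 + 12872 = 19146
End of period: [4354, 6461, 5674, 12278, 15782, 19146]
[period 3]
Births: 6461 × 0.14 = 905 ; 5674 × 0.279 = 1583 — total 2488
15–29: 4354 × 0.972 = 4232
30–44: 6461 × 0.957 = 6183
45–59: 5674 × 0.972 = 5515
60–74: 12278 × 0.944 = 11590
75+: 15782 × 0.923 + 19146 × 0.691 = 14567 + 13230 = 27797
End of period: [2488, 4232, 6183, 5515, 11590, 27797]

27797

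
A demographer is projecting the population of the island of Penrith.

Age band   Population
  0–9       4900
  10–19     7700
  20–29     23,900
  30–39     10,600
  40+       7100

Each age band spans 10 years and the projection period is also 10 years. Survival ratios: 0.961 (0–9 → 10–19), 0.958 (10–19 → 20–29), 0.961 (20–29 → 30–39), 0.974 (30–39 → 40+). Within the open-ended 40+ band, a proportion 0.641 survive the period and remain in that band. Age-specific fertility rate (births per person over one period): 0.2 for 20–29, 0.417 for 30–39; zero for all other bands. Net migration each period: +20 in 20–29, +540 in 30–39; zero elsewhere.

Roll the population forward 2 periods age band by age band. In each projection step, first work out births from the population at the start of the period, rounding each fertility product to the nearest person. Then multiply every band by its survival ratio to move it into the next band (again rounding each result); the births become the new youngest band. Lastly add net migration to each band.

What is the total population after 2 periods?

(Groups numbered youngest = 1 to oldest = 5.)
— Period 1 —
Births: 23900 × 0.2 = 4780 ; 10600 × 0.417 = 4420 → total 9200
Group 2: 4900 × 0.961 = 4709
Group 3: 7700 × 0.958 = 7377
Group 4: 23900 × 0.961 = 22968
Group 5: 10600 × 0.974 + 7100 × 0.641 = 10324 + 4551 = 14875
Net migration: Group 3 + 20 → 7397; Group 4 + 540 → 23508
End of period: [9200, 4709, 7397, 23508, 14875]
— Period 2 —
Births: 7397 × 0.2 = 1479 ; 23508 × 0.417 = 9803 → total 11282
Group 2: 9200 × 0.961 = 8841
Group 3: 4709 × 0.958 = 4511
Group 4: 7397 × 0.961 = 7109
Group 5: 23508 × 0.974 + 14875 × 0.641 = 22897 + 9535 = 32432
Net migration: Group 3 + 20 → 4531; Group 4 + 540 → 7649
End of period: [11282, 8841, 4531, 7649, 32432]
Total after period 2: 11282 + 8841 + 4531 + 7649 + 32432 = 64735

64735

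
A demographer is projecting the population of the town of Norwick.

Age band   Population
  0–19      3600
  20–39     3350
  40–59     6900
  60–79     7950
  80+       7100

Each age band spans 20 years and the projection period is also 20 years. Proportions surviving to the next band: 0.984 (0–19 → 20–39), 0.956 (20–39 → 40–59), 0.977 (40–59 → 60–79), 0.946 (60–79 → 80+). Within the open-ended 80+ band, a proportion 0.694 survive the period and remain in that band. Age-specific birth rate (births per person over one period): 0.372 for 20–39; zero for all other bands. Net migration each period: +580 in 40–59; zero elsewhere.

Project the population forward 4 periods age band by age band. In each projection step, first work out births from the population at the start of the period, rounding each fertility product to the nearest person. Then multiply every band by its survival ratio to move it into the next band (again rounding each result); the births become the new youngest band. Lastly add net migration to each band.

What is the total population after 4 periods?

Call the bands 1 to 5, youngest first.
[period 1]
Births: 3350 × 0.372 = 1246
Band 2: 3600 × 0.984 = 3542
Band 3: 3350 × 0.956 = 3203
Band 4: 6900 × 0.977 = 6741
Band 5: 7950 × 0.946 + 7100 × 0.694 = 7521 + 4927 = 12448
Net migration: Band 3 + 580 → 3783
End of period: [1246, 3542, 3783, 6741, 12448]
[period 2]
Births: 3542 × 0.372 = 1318
Band 2: 1246 × 0.984 = 1226
Band 3: 3542 × 0.956 = 3386
Band 4: 3783 × 0.977 = 3696
Band 5: 6741 × 0.946 + 12448 × 0.694 = 6377 + 8639 = 15016
Net migration: Band 3 + 580 → 3966
End of period: [1318, 1226, 3966, 3696, 15016]
[period 3]
Births: 1226 × 0.372 = 456
Band 2: 1318 × 0.984 = 1297
Band 3: 1226 × 0.956 = 1172
Band 4: 3966 × 0.977 = 3875
Band 5: 3696 × 0.946 + 15016 × 0.694 = 3496 + 10421 = 13917
Net migration: Band 3 + 580 → 1752
End of period: [456, 1297, 1752, 3875, 13917]
[period 4]
Births: 1297 × 0.372 = 482
Band 2: 456 × 0.984 = 449
Band 3: 1297 × 0.956 = 1240
Band 4: 1752 × 0.977 = 1712
Band 5: 3875 × 0.946 + 13917 × 0.694 = 3666 + 9658 = 13324
Net migration: Band 3 + 580 → 1820
End of period: [482, 449, 1820, 1712, 13324]
Total after period 4: 482 + 449 + 1820 + 1712 + 13324 = 17787

17787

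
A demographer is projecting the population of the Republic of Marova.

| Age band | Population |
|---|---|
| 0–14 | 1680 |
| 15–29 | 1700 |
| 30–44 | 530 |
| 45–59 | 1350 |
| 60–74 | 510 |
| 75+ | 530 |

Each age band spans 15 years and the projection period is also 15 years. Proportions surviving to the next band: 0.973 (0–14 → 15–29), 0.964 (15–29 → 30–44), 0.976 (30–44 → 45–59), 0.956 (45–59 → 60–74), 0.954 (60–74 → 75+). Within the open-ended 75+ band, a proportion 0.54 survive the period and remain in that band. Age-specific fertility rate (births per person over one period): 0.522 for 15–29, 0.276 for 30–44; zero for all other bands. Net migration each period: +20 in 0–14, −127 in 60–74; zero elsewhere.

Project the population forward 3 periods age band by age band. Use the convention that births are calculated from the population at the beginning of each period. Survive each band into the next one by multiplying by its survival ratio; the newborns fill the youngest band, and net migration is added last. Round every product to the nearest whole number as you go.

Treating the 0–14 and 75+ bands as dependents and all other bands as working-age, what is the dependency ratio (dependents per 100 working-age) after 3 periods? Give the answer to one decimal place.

Call the bands 1 to 6, youngest first.
[period 1]
Births: 1700 * 0.522 = 887 ; 530 * 0.276 = 146 — total 1033
Band 2: 1680 * 0.973 = 1635
Band 3: 1700 * 0.964 = 1639
Band 4: 530 * 0.976 = 517
Band 5: 1350 * 0.956 = 1291
Band 6: 510 * 0.954 + 530 * 0.54 = 487 + 286 = 773
Net migration: Band 1 + 20 → 1053; Band 5 − 127 → 1164
→ [1053, 1635, 1639, 517, 1164, 773]
[period 2]
Births: 1635 * 0.522 = 853 ; 1639 * 0.276 = 452 — total 1305
Band 2: 1053 * 0.973 = 1025
Band 3: 1635 * 0.964 = 1576
Band 4: 1639 * 0.976 = 1600
Band 5: 517 * 0.956 = 494
Band 6: 1164 * 0.954 + 773 * 0.54 = 1110 + 417 = 1527
Net migration: Band 1 + 20 → 1325; Band 5 − 127 → 367
→ [1325, 1025, 1576, 1600, 367, 1527]
[period 3]
Births: 1025 * 0.522 = 535 ; 1576 * 0.276 = 435 — total 970
Band 2: 1325 * 0.973 = 1289
Band 3: 1025 * 0.964 = 988
Band 4: 1576 * 0.976 = 1538
Band 5: 1600 * 0.956 = 1530
Band 6: 367 * 0.954 + 1527 * 0.54 = 350 + 825 = 1175
Net migration: Band 1 + 20 → 990; Band 5 − 127 → 1403
→ [990, 1289, 988, 1538, 1403, 1175]
Dependents (band 0–14 + band 75+) = 990 + 1175 = 2165; working-age = 5218; ratio = 2165/5218 × 100 = 41.5

41.5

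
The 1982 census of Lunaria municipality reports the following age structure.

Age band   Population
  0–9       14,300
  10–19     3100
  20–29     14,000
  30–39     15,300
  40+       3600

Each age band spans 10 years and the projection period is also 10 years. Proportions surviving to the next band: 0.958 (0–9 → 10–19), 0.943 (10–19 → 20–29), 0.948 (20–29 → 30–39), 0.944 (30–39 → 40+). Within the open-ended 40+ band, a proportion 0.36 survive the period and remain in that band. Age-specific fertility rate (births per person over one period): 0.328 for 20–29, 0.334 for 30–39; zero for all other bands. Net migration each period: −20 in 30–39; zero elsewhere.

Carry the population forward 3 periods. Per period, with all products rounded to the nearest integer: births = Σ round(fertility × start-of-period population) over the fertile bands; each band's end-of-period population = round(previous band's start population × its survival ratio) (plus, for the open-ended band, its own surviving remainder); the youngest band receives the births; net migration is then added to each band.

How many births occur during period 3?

Period 1:
Births: 14000 * 0.328 = 4592 ; 15300 * 0.334 = 5110 — total 9702
10–19: 14300 * 0.958 = 13699
20–29: 3100 * 0.943 = 2923
30–39: 14000 * 0.948 = 13272
40+: 15300 * 0.944 + 3600 * 0.36 = 14443 + 1296 = 15739
Net migration: 30–39 − 20 → 13252
→ [9702, 13699, 2923, 13252, 15739]
Period 2:
Births: 2923 * 0.328 = 959 ; 13252 * 0.334 = 4426 — total 5385
10–19: 9702 * 0.958 = 9295
20–29: 13699 * 0.943 = 12918
30–39: 2923 * 0.948 = 2771
40+: 13252 * 0.944 + 15739 * 0.36 = 12510 + 5666 = 18176
Net migration: 30–39 − 20 → 2751
→ [5385, 9295, 12918, 2751, 18176]
Period 3:
Births: 12918 * 0.328 = 4237 ; 2751 * 0.334 = 919 — total 5156
10–19: 5385 * 0.958 = 5159
20–29: 9295 * 0.943 = 8765
30–39: 12918 * 0.948 = 12246
40+: 2751 * 0.944 + 18176 * 0.36 = 2597 + 6543 = 9140
Net migration: 30–39 − 20 → 12226
→ [5156, 5159, 8765, 12226, 9140]

5156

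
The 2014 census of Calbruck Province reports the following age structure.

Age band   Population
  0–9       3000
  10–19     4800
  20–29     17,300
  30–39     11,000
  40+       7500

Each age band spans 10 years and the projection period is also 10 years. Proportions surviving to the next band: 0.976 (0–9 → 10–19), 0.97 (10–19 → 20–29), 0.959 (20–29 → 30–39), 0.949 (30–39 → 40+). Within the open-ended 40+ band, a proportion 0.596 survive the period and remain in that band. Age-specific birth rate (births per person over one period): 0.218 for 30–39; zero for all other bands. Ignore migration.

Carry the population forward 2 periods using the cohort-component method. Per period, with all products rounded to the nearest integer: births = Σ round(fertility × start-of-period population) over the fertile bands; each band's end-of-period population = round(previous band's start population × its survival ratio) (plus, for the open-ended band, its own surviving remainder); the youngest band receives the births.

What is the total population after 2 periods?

37893

Numbering the bands 1..5 from youngest to oldest:
Period 1:
Births: 11000 * 0.218 = 2398
Band 2: 3000 * 0.976 = 2928
Band 3: 4800 * 0.97 = 4656
Band 4: 17300 * 0.959 = 16591
Band 5: 11000 * 0.949 + 7500 * 0.596 = 10439 + 4470 = 14909
Giving 2398 / 2928 / 4656 / 16591 / 14909.
Period 2:
Births: 16591 * 0.218 = 3617
Band 2: 2398 * 0.976 = 2340
Band 3: 2928 * 0.97 = 2840
Band 4: 4656 * 0.959 = 4465
Band 5: 16591 * 0.949 + 14909 * 0.596 = 15745 + 8886 = 24631
Giving 3617 / 2340 / 2840 / 4465 / 24631.
Total after period 2: 3617 + 2340 + 2840 + 4465 + 24631 = 37893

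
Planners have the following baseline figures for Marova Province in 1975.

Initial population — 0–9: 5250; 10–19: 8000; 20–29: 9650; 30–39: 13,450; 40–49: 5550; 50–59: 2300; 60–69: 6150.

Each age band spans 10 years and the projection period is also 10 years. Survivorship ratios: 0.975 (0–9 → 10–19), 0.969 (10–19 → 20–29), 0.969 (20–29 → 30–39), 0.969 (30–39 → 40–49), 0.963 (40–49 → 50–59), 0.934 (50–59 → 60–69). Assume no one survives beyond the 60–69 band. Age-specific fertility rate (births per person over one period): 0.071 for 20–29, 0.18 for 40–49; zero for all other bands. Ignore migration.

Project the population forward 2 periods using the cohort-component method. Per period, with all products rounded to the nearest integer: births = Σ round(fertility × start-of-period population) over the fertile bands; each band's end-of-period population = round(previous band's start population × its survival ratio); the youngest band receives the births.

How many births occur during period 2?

[period 1]
Births: 9650 * 0.071 = 685, 5550 * 0.18 = 999 — total 1684
10–19: 5250 * 0.975 = 5119
20–29: 8000 * 0.969 = 7752
30–39: 9650 * 0.969 = 9351
40–49: 13450 * 0.969 = 13033
50–59: 5550 * 0.963 = 5345
60–69: 2300 * 0.934 = 2148
Giving 1684 / 5119 / 7752 / 9351 / 13033 / 5345 / 2148.
[period 2]
Births: 7752 * 0.071 = 550, 13033 * 0.18 = 2346 — total 2896
10–19: 1684 * 0.975 = 1642
20–29: 5119 * 0.969 = 4960
30–39: 7752 * 0.969 = 7512
40–49: 9351 * 0.969 = 9061
50–59: 13033 * 0.963 = 12551
60–69: 5345 * 0.934 = 4992
Giving 2896 / 1642 / 4960 / 7512 / 9061 / 12551 / 4992.

2896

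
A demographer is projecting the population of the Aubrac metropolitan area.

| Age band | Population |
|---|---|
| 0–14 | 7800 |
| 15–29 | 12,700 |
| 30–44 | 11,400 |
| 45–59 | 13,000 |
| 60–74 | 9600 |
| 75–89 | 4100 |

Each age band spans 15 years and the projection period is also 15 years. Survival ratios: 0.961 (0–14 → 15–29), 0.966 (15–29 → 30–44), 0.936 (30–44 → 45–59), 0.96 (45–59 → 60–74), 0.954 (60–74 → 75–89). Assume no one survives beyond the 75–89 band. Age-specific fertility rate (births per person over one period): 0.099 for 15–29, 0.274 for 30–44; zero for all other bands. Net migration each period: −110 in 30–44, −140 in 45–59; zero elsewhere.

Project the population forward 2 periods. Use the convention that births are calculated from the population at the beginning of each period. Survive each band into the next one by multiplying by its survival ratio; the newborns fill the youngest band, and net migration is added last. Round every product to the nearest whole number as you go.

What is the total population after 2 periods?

(Bands numbered youngest = 1 to oldest = 6.)
— Period 1 —
Births: 12700 × 0.099 = 1257  |  11400 × 0.274 = 3124 → 4381
Band 2: 7800 × 0.961 = 7496
Band 3: 12700 × 0.966 = 12268
Band 4: 11400 × 0.936 = 10670
Band 5: 13000 × 0.96 = 12480
Band 6: 9600 × 0.954 = 9158
Net migration: Band 3 − 110 → 12158; Band 4 − 140 → 10530
→ [4381, 7496, 12158, 10530, 12480, 9158]
— Period 2 —
Births: 7496 × 0.099 = 742  |  12158 × 0.274 = 3331 → 4073
Band 2: 4381 × 0.961 = 4210
Band 3: 7496 × 0.966 = 7241
Band 4: 12158 × 0.936 = 11380
Band 5: 10530 × 0.96 = 10109
Band 6: 12480 × 0.954 = 11906
Net migration: Band 3 − 110 → 7131; Band 4 − 140 → 11240
→ [4073, 4210, 7131, 11240, 10109, 11906]
Total after period 2: 4073 + 4210 + 7131 + 11240 + 10109 + 11906 = 48669

48669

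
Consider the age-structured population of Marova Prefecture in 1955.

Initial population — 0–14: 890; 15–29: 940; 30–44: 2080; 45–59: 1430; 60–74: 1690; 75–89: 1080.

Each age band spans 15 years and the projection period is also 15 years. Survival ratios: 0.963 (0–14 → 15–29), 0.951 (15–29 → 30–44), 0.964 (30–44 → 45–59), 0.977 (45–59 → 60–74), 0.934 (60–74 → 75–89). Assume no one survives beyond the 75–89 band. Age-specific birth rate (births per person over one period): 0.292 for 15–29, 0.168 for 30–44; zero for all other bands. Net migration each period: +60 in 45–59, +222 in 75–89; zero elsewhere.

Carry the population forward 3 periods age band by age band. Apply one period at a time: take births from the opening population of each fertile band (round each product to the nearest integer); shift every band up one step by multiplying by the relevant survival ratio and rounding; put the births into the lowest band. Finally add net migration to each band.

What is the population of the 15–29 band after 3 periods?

385

[period 1]
Births: 940 * 0.292 = 274, 2080 * 0.168 = 349 → total 623
15–29: 890 * 0.963 = 857
30–44: 940 * 0.951 = 894
45–59: 2080 * 0.964 = 2005
60–74: 1430 * 0.977 = 1397
75–89: 1690 * 0.934 = 1578
Net migration: 45–59 + 60 → 2065; 75–89 + 222 → 1800
Giving 623 / 857 / 894 / 2065 / 1397 / 1800.
[period 2]
Births: 857 * 0.292 = 250, 894 * 0.168 = 150 → total 400
15–29: 623 * 0.963 = 600
30–44: 857 * 0.951 = 815
45–59: 894 * 0.964 = 862
60–74: 2065 * 0.977 = 2018
75–89: 1397 * 0.934 = 1305
Net migration: 45–59 + 60 → 922; 75–89 + 222 → 1527
Giving 400 / 600 / 815 / 922 / 2018 / 1527.
[period 3]
Births: 600 * 0.292 = 175, 815 * 0.168 = 137 → total 312
15–29: 400 * 0.963 = 385
30–44: 600 * 0.951 = 571
45–59: 815 * 0.964 = 786
60–74: 922 * 0.977 = 901
75–89: 2018 * 0.934 = 1885
Net migration: 45–59 + 60 → 846; 75–89 + 222 → 2107
Giving 312 / 385 / 571 / 846 / 901 / 2107.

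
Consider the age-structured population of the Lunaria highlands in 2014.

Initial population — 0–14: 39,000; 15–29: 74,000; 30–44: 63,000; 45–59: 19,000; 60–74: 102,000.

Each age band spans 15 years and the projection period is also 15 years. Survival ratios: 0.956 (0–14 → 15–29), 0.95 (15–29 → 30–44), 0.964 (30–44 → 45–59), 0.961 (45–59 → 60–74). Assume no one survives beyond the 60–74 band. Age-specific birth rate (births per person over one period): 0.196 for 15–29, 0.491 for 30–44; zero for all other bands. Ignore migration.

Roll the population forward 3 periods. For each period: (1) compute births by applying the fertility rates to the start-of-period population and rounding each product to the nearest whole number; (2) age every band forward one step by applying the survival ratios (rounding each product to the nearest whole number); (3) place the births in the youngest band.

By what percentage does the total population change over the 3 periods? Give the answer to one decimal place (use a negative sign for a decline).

Period 1.
Births: 74000 × 0.196 = 14504 ; 63000 × 0.491 = 30933 → total 45437
15–29: 39000 × 0.956 = 37284
30–44: 74000 × 0.95 = 70300
45–59: 63000 × 0.964 = 60732
60–74: 19000 × 0.961 = 18259
Giving 45437 / 37284 / 70300 / 60732 / 18259.
Period 2.
Births: 37284 × 0.196 = 7308 ; 70300 × 0.491 = 34517 → total 41825
15–29: 45437 × 0.956 = 43438
30–44: 37284 × 0.95 = 35420
45–59: 70300 × 0.964 = 67769
60–74: 60732 × 0.961 = 58363
Giving 41825 / 43438 / 35420 / 67769 / 58363.
Period 3.
Births: 43438 × 0.196 = 8514 ; 35420 × 0.491 = 17391 → total 25905
15–29: 41825 × 0.956 = 39985
30–44: 43438 × 0.95 = 41266
45–59: 35420 × 0.964 = 34145
60–74: 67769 × 0.961 = 65126
Giving 25905 / 39985 / 41266 / 34145 / 65126.
Total: 297000 → 206427; change = -90573; percentage change = -30.5%

-30.5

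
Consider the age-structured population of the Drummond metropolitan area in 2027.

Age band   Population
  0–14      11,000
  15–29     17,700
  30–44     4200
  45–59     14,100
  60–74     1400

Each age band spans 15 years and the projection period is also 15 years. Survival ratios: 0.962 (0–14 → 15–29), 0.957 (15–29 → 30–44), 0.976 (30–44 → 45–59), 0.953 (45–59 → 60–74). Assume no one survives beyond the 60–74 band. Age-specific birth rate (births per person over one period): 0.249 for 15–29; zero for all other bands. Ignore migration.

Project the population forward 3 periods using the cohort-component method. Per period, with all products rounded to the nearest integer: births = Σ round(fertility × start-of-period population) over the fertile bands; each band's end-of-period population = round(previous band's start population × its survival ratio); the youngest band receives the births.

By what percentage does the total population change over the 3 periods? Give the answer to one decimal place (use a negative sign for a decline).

— Period 1 —
Births: 17700 × 0.249 = 4407
15–29: 11000 × 0.962 = 10582
30–44: 17700 × 0.957 = 16939
45–59: 4200 × 0.976 = 4099
60–74: 14100 × 0.953 = 13437
→ [4407, 10582, 16939, 4099, 13437]
— Period 2 —
Births: 10582 × 0.249 = 2635
15–29: 4407 × 0.962 = 4240
30–44: 10582 × 0.957 = 10127
45–59: 16939 × 0.976 = 16532
60–74: 4099 × 0.953 = 3906
→ [2635, 4240, 10127, 16532, 3906]
— Period 3 —
Births: 4240 × 0.249 = 1056
15–29: 2635 × 0.962 = 2535
30–44: 4240 × 0.957 = 4058
45–59: 10127 × 0.976 = 9884
60–74: 16532 × 0.953 = 15755
→ [1056, 2535, 4058, 9884, 15755]
Total: 48400 → 33288; change = -15112; percentage change = -31.2%

-31.2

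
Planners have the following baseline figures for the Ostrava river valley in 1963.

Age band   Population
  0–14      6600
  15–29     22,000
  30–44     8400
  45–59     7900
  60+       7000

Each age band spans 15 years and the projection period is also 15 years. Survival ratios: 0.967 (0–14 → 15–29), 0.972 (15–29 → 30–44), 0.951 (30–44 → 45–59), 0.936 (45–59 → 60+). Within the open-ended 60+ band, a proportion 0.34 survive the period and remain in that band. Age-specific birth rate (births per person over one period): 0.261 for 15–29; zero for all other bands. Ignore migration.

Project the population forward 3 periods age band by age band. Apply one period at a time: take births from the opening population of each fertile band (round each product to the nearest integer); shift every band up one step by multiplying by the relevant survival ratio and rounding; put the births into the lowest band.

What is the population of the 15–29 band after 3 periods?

1611

After projecting period 1:
Births: 22000 × 0.261 = 5742
15–29: 6600 × 0.967 = 6382
30–44: 22000 × 0.972 = 21384
45–59: 8400 × 0.951 = 7988
60+: 7900 × 0.936 + 7000 × 0.34 = 7394 + 2380 = 9774
Giving 5742 / 6382 / 21384 / 7988 / 9774.
After projecting period 2:
Births: 6382 × 0.261 = 1666
15–29: 5742 × 0.967 = 5553
30–44: 6382 × 0.972 = 6203
45–59: 21384 × 0.951 = 20336
60+: 7988 × 0.936 + 9774 × 0.34 = 7477 + 3323 = 10800
Giving 1666 / 5553 / 6203 / 20336 / 10800.
After projecting period 3:
Births: 5553 × 0.261 = 1449
15–29: 1666 × 0.967 = 1611
30–44: 5553 × 0.972 = 5398
45–59: 6203 × 0.951 = 5899
60+: 20336 × 0.936 + 10800 × 0.34 = 19034 + 3672 = 22706
Giving 1449 / 1611 / 5398 / 5899 / 22706.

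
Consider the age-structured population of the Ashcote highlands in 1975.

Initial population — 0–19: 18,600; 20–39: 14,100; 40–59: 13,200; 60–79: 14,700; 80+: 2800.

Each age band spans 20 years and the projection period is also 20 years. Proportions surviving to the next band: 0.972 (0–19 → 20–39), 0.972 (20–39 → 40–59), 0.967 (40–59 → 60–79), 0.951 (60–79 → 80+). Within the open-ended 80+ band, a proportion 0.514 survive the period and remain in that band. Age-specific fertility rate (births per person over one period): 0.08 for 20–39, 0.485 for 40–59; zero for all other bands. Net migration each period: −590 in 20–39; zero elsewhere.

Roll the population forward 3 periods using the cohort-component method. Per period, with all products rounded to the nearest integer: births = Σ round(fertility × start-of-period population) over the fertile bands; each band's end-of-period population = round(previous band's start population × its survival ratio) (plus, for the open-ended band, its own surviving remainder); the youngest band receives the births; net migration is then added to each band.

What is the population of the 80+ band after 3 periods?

— Period 1 —
Births: 14100 × 0.08 = 1128, 13200 × 0.485 = 6402 → 7530
20–39: 18600 × 0.972 = 18079
40–59: 14100 × 0.972 = 13705
60–79: 13200 × 0.967 = 12764
80+: 14700 × 0.951 + 2800 × 0.514 = 13980 + 1439 = 15419
Net migration: 20–39 − 590 → 17489
End of period: [7530, 17489, 13705, 12764, 15419]
— Period 2 —
Births: 17489 × 0.08 = 1399, 13705 × 0.485 = 6647 → 8046
20–39: 7530 × 0.972 = 7319
40–59: 17489 × 0.972 = 16999
60–79: 13705 × 0.967 = 13253
80+: 12764 × 0.951 + 15419 × 0.514 = 12139 + 7925 = 20064
Net migration: 20–39 − 590 → 6729
End of period: [8046, 6729, 16999, 13253, 20064]
— Period 3 —
Births: 6729 × 0.08 = 538, 16999 × 0.485 = 8245 → 8783
20–39: 8046 × 0.972 = 7821
40–59: 6729 × 0.972 = 6541
60–79: 16999 × 0.967 = 16438
80+: 13253 × 0.951 + 20064 × 0.514 = 12604 + 10313 = 22917
Net migration: 20–39 − 590 → 7231
End of period: [8783, 7231, 6541, 16438, 22917]

22917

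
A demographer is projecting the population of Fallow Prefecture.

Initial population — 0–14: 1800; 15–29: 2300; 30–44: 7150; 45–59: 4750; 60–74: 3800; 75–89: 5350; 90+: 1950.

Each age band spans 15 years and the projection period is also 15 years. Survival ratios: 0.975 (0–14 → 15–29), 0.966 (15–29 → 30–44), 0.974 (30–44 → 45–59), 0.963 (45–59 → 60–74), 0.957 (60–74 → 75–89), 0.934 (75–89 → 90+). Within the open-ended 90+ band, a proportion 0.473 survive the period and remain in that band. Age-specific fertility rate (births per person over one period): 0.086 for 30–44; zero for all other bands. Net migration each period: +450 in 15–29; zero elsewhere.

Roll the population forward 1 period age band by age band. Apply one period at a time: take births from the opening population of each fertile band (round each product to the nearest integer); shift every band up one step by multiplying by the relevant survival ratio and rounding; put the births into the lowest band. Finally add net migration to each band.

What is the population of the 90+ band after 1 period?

Period 1.
Births: 7150 * 0.086 = 615
15–29: 1800 * 0.975 = 1755
30–44: 2300 * 0.966 = 2222
45–59: 7150 * 0.974 = 6964
60–74: 4750 * 0.963 = 4574
75–89: 3800 * 0.957 = 3637
90+: 5350 * 0.934 + 1950 * 0.473 = 4997 + 922 = 5919
Net migration: 15–29 + 450 → 2205
Giving 615 / 2205 / 2222 / 6964 / 4574 / 3637 / 5919.

5919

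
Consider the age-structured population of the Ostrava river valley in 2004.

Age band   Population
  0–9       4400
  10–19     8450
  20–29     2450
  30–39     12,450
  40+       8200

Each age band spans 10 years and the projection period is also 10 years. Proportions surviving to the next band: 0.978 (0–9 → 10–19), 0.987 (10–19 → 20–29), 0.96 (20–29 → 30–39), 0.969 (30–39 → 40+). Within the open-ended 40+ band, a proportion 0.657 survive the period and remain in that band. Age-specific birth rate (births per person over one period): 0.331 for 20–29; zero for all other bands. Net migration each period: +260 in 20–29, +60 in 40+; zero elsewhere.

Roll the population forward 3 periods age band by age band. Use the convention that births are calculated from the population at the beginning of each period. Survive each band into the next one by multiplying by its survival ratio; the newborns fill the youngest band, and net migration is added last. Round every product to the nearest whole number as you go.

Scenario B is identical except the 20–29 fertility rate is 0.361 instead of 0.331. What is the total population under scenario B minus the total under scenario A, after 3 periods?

Call the groups 1 to 5, youngest first.
Period 1.
Births: 2450 × 0.331 = 811
Group 2: 4400 × 0.978 = 4303
Group 3: 8450 × 0.987 = 8340
Group 4: 2450 × 0.96 = 2352
Group 5: 12450 × 0.969 + 8200 × 0.657 = 12064 + 5387 = 17451
Net migration: Group 3 + 260 → 8600; Group 5 + 60 → 17511
→ [811, 4303, 8600, 2352, 17511]
Period 2.
Births: 8600 × 0.331 = 2847
Group 2: 811 × 0.978 = 793
Group 3: 4303 × 0.987 = 4247
Group 4: 8600 × 0.96 = 8256
Group 5: 2352 × 0.969 + 17511 × 0.657 = 2279 + 11505 = 13784
Net migration: Group 3 + 260 → 4507; Group 5 + 60 → 13844
→ [2847, 793, 4507, 8256, 13844]
Period 3.
Births: 4507 × 0.331 = 1492
Group 2: 2847 × 0.978 = 2784
Group 3: 793 × 0.987 = 783
Group 4: 4507 × 0.96 = 4327
Group 5: 8256 × 0.969 + 13844 × 0.657 = 8000 + 9096 = 17096
Net migration: Group 3 + 260 → 1043; Group 5 + 60 → 17156
→ [1492, 2784, 1043, 4327, 17156]
Scenario A total after 3 periods: 26802
Scenario B projection —
Period 1.
Births: 2450 × 0.361 = 884
Group 2: 4400 × 0.978 = 4303
Group 3: 8450 × 0.987 = 8340
Group 4: 2450 × 0.96 = 2352
Group 5: 12450 × 0.969 + 8200 × 0.657 = 12064 + 5387 = 17451
Net migration: Group 3 + 260 → 8600; Group 5 + 60 → 17511
→ [884, 4303, 8600, 2352, 17511]
Period 2.
Births: 8600 × 0.361 = 3105
Group 2: 884 × 0.978 = 865
Group 3: 4303 × 0.987 = 4247
Group 4: 8600 × 0.96 = 8256
Group 5: 2352 × 0.969 + 17511 × 0.657 = 2279 + 11505 = 13784
Net migration: Group 3 + 260 → 4507; Group 5 + 60 → 13844
→ [3105, 865, 4507, 8256, 13844]
Period 3.
Births: 4507 × 0.361 = 1627
Group 2: 3105 × 0.978 = 3037
Group 3: 865 × 0.987 = 854
Group 4: 4507 × 0.96 = 4327
Group 5: 8256 × 0.969 + 13844 × 0.657 = 8000 + 9096 = 17096
Net migration: Group 3 + 260 → 1114; Group 5 + 60 → 17156
→ [1627, 3037, 1114, 4327, 17156]
Scenario B total after 3 periods: 27261
Difference B − A = 27261 − 26802 = 459

459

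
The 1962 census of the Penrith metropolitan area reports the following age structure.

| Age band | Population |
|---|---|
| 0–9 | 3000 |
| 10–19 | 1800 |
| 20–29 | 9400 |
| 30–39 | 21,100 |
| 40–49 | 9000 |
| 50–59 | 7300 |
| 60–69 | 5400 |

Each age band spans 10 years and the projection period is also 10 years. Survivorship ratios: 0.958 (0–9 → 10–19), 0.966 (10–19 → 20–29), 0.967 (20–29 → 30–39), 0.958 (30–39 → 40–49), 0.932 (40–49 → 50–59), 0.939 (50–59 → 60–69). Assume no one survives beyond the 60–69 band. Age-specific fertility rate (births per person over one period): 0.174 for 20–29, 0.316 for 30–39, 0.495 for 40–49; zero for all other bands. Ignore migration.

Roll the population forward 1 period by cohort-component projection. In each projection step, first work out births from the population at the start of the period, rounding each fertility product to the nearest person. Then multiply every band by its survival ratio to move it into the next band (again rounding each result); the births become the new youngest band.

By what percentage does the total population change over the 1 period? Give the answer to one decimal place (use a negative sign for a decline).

8.6

Period 1:
Births: 9400 × 0.174 = 1636  |  21100 × 0.316 = 6668  |  9000 × 0.495 = 4455 — total 12759
10–19: 3000 × 0.958 = 2874
20–29: 1800 × 0.966 = 1739
30–39: 9400 × 0.967 = 9090
40–49: 21100 × 0.958 = 20214
50–59: 9000 × 0.932 = 8388
60–69: 7300 × 0.939 = 6855
End of period: [12759, 2874, 1739, 9090, 20214, 8388, 6855]
Total: 57000 → 61919; change = 4919; percentage change = 8.6%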